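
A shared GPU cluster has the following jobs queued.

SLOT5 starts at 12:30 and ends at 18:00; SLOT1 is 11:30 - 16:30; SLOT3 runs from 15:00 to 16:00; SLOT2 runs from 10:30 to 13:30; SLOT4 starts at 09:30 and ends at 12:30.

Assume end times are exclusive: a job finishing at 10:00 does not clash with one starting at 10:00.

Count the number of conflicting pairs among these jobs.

Sorted by start: SLOT4, SLOT2, SLOT1, SLOT5, SLOT3.
SLOT2 starts before SLOT4 ends → SLOT4 and SLOT2 overlap.
SLOT1 starts before SLOT4 ends → SLOT4 and SLOT1 overlap.
SLOT5 starts exactly when SLOT4 ends (back-to-back, no overlap); SLOT4 is clear from here.
SLOT1 starts before SLOT2 ends → SLOT2 and SLOT1 overlap.
SLOT5 starts before SLOT2 ends → SLOT2 and SLOT5 overlap.
SLOT3 starts after SLOT2 ends.
SLOT5 starts before SLOT1 ends → SLOT1 and SLOT5 overlap.
SLOT3 starts before SLOT1 ends → SLOT1 and SLOT3 overlap.
SLOT3 starts before SLOT5 ends → SLOT5 and SLOT3 overlap.
Overlapping pairs: SLOT1 & SLOT2, SLOT1 & SLOT3, SLOT1 & SLOT4, SLOT1 & SLOT5, SLOT2 & SLOT4, SLOT2 & SLOT5, SLOT3 & SLOT5 — 7 in total.

7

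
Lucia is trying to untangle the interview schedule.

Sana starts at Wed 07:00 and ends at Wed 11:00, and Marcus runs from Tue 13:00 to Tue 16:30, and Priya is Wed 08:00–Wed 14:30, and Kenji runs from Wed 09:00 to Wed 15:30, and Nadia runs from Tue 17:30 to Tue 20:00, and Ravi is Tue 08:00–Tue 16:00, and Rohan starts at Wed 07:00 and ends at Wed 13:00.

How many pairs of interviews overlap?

7

Sorted by start: Ravi, Marcus, Nadia, Sana, Rohan, Priya, Kenji.
Marcus starts before Ravi ends → Ravi and Marcus overlap.
Nadia starts after Ravi ends; Ravi is clear from here.
Nadia starts after Marcus ends; Marcus is clear from here.
Sana starts after Nadia ends; Nadia is clear from here.
Rohan starts before Sana ends → Sana and Rohan overlap.
Priya starts before Sana ends → Sana and Priya overlap.
Kenji starts before Sana ends → Sana and Kenji overlap.
Priya starts before Rohan ends → Rohan and Priya overlap.
Kenji starts before Rohan ends → Rohan and Kenji overlap.
Kenji starts before Priya ends → Priya and Kenji overlap.
Overlapping pairs: Kenji & Priya, Kenji & Rohan, Kenji & Sana, Marcus & Ravi, Priya & Rohan, Priya & Sana, Rohan & Sana — 7 in total.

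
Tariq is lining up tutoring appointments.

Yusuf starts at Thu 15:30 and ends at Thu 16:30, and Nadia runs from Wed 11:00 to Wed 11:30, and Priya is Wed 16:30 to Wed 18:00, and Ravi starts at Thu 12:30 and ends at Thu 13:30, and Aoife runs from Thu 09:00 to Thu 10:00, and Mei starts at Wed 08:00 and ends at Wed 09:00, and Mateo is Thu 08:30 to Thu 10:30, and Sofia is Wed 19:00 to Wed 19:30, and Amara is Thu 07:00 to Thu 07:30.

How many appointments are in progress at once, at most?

2

Walk through starts and ends in time order (an end at T is processed before a start at T):
Wed 08:00 start Mei → 1
Wed 09:00 end Mei → 0
Wed 11:00 start Nadia → 1
Wed 11:30 end Nadia → 0
Wed 16:30 start Priya → 1
Wed 18:00 end Priya → 0
Wed 19:00 start Sofia → 1
Wed 19:30 end Sofia → 0
Thu 07:00 start Amara → 1
Thu 07:30 end Amara → 0
Thu 08:30 start Mateo → 1
Thu 09:00 start Aoife → 2
Thu 10:00 end Aoife → 1
Thu 10:30 end Mateo → 0
Thu 12:30 start Ravi → 1
Thu 13:30 end Ravi → 0
Thu 15:30 start Yusuf → 1
Thu 16:30 end Yusuf → 0
Peak is 2, at Thu 09:00 (Aoife, Mateo).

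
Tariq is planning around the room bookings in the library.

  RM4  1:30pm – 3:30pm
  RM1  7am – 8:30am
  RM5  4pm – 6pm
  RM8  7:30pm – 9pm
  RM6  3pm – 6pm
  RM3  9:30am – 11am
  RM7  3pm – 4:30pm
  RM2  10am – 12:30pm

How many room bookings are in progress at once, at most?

Sweep the timeline, counting +1 at each start and −1 at each end (ends before starts at a tie):
7am start RM1 → 1
8:30am end RM1 → 0
9:30am start RM3 → 1
10am start RM2 → 2
11am end RM3 → 1
12:30pm end RM2 → 0
1:30pm start RM4 → 1
3pm start RM6 → 2
3pm start RM7 → 3
3:30pm end RM4 → 2
4pm start RM5 → 3
4:30pm end RM7 → 2
6pm end RM5 → 1
6pm end RM6 → 0
7:30pm start RM8 → 1
9pm end RM8 → 0
Peak is 3, at 3pm (RM4, RM6, RM7).

3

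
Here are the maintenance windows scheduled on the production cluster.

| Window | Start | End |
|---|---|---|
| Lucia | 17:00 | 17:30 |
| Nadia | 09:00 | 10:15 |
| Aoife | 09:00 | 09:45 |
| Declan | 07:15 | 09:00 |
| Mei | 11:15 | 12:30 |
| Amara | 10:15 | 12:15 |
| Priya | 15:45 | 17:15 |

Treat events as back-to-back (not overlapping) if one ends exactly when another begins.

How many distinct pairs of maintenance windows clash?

3

Sorted by start: Declan, Aoife, Nadia, Amara, Mei, Priya, Lucia.
Aoife starts exactly when Declan ends (back-to-back, no overlap); Declan is clear from here.
Nadia starts before Aoife ends → Aoife and Nadia overlap.
Amara starts after Aoife ends; Aoife is clear from here.
Amara starts exactly when Nadia ends (back-to-back, no overlap); Nadia is clear from here.
Mei starts before Amara ends → Amara and Mei overlap.
Priya starts after Amara ends; Amara is clear from here.
Priya starts after Mei ends; Mei is clear from here.
Lucia starts before Priya ends → Priya and Lucia overlap.
Overlapping pairs: Amara & Mei, Aoife & Nadia, Lucia & Priya — 3 in total.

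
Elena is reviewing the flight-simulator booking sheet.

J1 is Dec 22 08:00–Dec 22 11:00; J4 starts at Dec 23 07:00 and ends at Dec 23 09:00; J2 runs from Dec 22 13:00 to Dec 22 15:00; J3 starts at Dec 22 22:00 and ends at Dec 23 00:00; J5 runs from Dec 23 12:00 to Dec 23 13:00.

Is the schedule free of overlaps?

Yes

Sorted by start: J1, J2, J3, J4, J5.
J2 starts after J1 ends, so nothing later overlaps J1 either.
J3 starts after J2 ends, so nothing later overlaps J2 either.
J4 starts after J3 ends, so nothing later overlaps J3 either.
J5 starts after J4 ends.
Every pair is clear; the schedule has no overlaps.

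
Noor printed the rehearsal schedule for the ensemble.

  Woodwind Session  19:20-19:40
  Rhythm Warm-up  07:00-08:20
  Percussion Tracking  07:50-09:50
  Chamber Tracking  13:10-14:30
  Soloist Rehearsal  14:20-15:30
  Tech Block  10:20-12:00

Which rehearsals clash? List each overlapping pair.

Sorted by start: Rhythm Warm-up, Percussion Tracking, Tech Block, Chamber Tracking, Soloist Rehearsal, Woodwind Session.
Percussion Tracking starts before Rhythm Warm-up ends → Rhythm Warm-up and Percussion Tracking overlap.
Tech Block starts after Rhythm Warm-up ends — done with Rhythm Warm-up.
Tech Block starts after Percussion Tracking ends — done with Percussion Tracking.
Chamber Tracking starts after Tech Block ends — done with Tech Block.
Soloist Rehearsal starts before Chamber Tracking ends → Chamber Tracking and Soloist Rehearsal overlap.
Woodwind Session starts after Chamber Tracking ends.
Woodwind Session starts after Soloist Rehearsal ends.

Chamber Tracking & Soloist Rehearsal, Percussion Tracking & Rhythm Warm-up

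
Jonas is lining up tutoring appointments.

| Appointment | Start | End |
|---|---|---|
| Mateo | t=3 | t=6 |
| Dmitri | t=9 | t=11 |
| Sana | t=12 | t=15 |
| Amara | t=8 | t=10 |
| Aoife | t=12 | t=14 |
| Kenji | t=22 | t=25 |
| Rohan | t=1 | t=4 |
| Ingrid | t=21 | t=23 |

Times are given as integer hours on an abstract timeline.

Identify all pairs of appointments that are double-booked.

Amara & Dmitri, Aoife & Sana, Ingrid & Kenji, Mateo & Rohan

Sorted by start: Rohan, Mateo, Amara, Dmitri, Aoife, Sana, Ingrid, Kenji.
Mateo starts before Rohan ends → Rohan and Mateo overlap.
Amara starts after Rohan ends — done with Rohan.
Amara starts after Mateo ends — done with Mateo.
Dmitri starts before Amara ends → Amara and Dmitri overlap.
Aoife starts after Amara ends — done with Amara.
Aoife starts after Dmitri ends — done with Dmitri.
Sana starts before Aoife ends → Aoife and Sana overlap.
Ingrid starts after Aoife ends — done with Aoife.
Ingrid starts after Sana ends — done with Sana.
Kenji starts before Ingrid ends → Ingrid and Kenji overlap.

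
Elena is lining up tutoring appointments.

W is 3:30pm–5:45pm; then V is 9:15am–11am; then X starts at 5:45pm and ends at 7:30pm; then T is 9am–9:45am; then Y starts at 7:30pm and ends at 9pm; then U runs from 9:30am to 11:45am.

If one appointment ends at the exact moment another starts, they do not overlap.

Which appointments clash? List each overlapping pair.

Sorted by start: T, V, U, W, X, Y.
V starts before T ends → T and V overlap.
U starts before T ends → T and U overlap.
W starts after T ends; T is clear from here.
U starts before V ends → V and U overlap.
W starts after V ends; V is clear from here.
W starts after U ends; U is clear from here.
X starts exactly when W ends (back-to-back, no overlap); W is clear from here.
Y starts exactly when X ends (back-to-back, no overlap).

T & U, T & V, U & V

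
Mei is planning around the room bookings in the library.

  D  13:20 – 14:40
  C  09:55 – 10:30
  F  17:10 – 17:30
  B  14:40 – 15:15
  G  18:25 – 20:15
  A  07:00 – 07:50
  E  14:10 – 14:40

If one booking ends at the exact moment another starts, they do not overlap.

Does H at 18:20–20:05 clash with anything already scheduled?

Yes — it overlaps G

A: ends 07:50 at or before H starts 18:20 → clear.
C: ends 10:30 at or before H starts 18:20 → clear.
D: ends 14:40 at or before H starts 18:20 → clear.
E: ends 14:40 at or before H starts 18:20 → clear.
B: ends 15:15 at or before H starts 18:20 → clear.
F: ends 17:30 at or before H starts 18:20 → clear.
G: starts 18:25 before H ends 20:05, and ends 20:15 after H starts 18:20 → overlap.
H overlaps G.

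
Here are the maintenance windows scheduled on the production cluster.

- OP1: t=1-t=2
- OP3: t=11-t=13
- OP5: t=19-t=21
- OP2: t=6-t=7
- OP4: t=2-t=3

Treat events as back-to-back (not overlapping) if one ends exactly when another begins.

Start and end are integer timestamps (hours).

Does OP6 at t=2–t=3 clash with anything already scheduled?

OP1: ends t=2 at or before OP6 starts t=2 → clear.
OP4: starts t=2 before OP6 ends t=3, and ends t=3 after OP6 starts t=2 → overlap.
OP2: starts t=6 at or after OP6 ends t=3 → clear.
OP3: starts t=11 at or after OP6 ends t=3 → clear.
OP5: starts t=19 at or after OP6 ends t=3 → clear.
OP6 overlaps OP4.

Yes — it overlaps OP4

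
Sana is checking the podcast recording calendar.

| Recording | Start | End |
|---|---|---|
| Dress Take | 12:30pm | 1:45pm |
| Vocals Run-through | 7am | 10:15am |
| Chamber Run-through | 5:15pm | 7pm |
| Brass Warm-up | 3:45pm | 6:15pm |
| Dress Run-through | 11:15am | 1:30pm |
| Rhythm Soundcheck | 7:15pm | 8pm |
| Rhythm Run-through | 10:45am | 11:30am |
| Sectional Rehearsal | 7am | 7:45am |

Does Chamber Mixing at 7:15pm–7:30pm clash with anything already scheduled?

Vocals Run-through: ends 10:15am at or before Chamber Mixing starts 7:15pm → clear.
Sectional Rehearsal: ends 7:45am at or before Chamber Mixing starts 7:15pm → clear.
Rhythm Run-through: ends 11:30am at or before Chamber Mixing starts 7:15pm → clear.
Dress Run-through: ends 1:30pm at or before Chamber Mixing starts 7:15pm → clear.
Dress Take: ends 1:45pm at or before Chamber Mixing starts 7:15pm → clear.
Brass Warm-up: ends 6:15pm at or before Chamber Mixing starts 7:15pm → clear.
Chamber Run-through: ends 7pm at or before Chamber Mixing starts 7:15pm → clear.
Rhythm Soundcheck: starts 7:15pm before Chamber Mixing ends 7:30pm, and ends 8pm after Chamber Mixing starts 7:15pm → overlap.
Chamber Mixing overlaps Rhythm Soundcheck.

Yes — it overlaps Rhythm Soundcheck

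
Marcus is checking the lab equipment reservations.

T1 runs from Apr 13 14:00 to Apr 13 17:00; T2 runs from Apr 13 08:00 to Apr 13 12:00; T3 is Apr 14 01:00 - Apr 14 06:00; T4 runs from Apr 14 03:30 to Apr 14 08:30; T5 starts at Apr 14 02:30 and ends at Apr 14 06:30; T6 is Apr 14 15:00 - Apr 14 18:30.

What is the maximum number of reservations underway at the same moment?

Walk through starts and ends in time order (an end at T is processed before a start at T):
Apr 13 08:00 start T2 → 1
Apr 13 12:00 end T2 → 0
Apr 13 14:00 start T1 → 1
Apr 13 17:00 end T1 → 0
Apr 14 01:00 start T3 → 1
Apr 14 02:30 start T5 → 2
Apr 14 03:30 start T4 → 3
Apr 14 06:00 end T3 → 2
Apr 14 06:30 end T5 → 1
Apr 14 08:30 end T4 → 0
Apr 14 15:00 start T6 → 1
Apr 14 18:30 end T6 → 0
Peak is 3, at Apr 14 03:30 (T3, T4, T5).

3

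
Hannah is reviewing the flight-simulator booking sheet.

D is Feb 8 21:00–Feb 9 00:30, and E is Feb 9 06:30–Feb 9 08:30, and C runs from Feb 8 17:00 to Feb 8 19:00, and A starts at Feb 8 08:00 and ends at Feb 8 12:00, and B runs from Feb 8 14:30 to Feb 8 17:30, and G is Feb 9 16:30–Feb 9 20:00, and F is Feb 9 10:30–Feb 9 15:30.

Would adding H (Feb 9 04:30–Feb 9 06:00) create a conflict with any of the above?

No — it doesn't clash with anything

A: ends Feb 8 12:00 at or before H starts Feb 9 04:30 → clear.
B: ends Feb 8 17:30 at or before H starts Feb 9 04:30 → clear.
C: ends Feb 8 19:00 at or before H starts Feb 9 04:30 → clear.
D: ends Feb 9 00:30 at or before H starts Feb 9 04:30 → clear.
E: starts Feb 9 06:30 at or after H ends Feb 9 06:00 → clear.
F: starts Feb 9 10:30 at or after H ends Feb 9 06:00 → clear.
G: starts Feb 9 16:30 at or after H ends Feb 9 06:00 → clear.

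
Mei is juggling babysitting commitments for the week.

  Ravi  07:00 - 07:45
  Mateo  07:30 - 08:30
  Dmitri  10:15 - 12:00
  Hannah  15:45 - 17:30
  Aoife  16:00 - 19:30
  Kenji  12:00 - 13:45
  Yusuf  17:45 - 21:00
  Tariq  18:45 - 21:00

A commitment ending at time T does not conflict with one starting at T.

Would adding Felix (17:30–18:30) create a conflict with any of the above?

Yes — it overlaps Aoife, Yusuf

Ravi: ends 07:45 at or before Felix starts 17:30 → clear.
Mateo: ends 08:30 at or before Felix starts 17:30 → clear.
Dmitri: ends 12:00 at or before Felix starts 17:30 → clear.
Kenji: ends 13:45 at or before Felix starts 17:30 → clear.
Hannah: ends 17:30 at or before Felix starts 17:30 → clear.
Aoife: starts 16:00 before Felix ends 18:30, and ends 19:30 after Felix starts 17:30 → overlap.
Yusuf: starts 17:45 before Felix ends 18:30, and ends 21:00 after Felix starts 17:30 → overlap.
Tariq: starts 18:45 at or after Felix ends 18:30 → clear.
Felix overlaps Aoife, Yusuf.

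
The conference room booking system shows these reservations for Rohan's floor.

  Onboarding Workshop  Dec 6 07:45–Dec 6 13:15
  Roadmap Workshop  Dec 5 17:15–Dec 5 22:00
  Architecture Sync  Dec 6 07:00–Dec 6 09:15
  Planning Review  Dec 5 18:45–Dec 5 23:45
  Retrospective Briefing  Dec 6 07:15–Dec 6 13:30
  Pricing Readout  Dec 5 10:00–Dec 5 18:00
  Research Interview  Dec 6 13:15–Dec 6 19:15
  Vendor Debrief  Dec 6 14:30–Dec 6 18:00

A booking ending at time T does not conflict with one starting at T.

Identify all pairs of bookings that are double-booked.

Architecture Sync & Onboarding Workshop, Architecture Sync & Retrospective Briefing, Onboarding Workshop & Retrospective Briefing, Planning Review & Roadmap Workshop, Pricing Readout & Roadmap Workshop, Research Interview & Retrospective Briefing, Research Interview & Vendor Debrief

Sorted by start: Pricing Readout, Roadmap Workshop, Planning Review, Architecture Sync, Retrospective Briefing, Onboarding Workshop, Research Interview, Vendor Debrief.
Roadmap Workshop starts before Pricing Readout ends → Pricing Readout and Roadmap Workshop overlap.
Planning Review starts after Pricing Readout ends — done with Pricing Readout.
Planning Review starts before Roadmap Workshop ends → Roadmap Workshop and Planning Review overlap.
Architecture Sync starts after Roadmap Workshop ends — done with Roadmap Workshop.
Architecture Sync starts after Planning Review ends — done with Planning Review.
Retrospective Briefing starts before Architecture Sync ends → Architecture Sync and Retrospective Briefing overlap.
Onboarding Workshop starts before Architecture Sync ends → Architecture Sync and Onboarding Workshop overlap.
Research Interview starts after Architecture Sync ends — done with Architecture Sync.
Onboarding Workshop starts before Retrospective Briefing ends → Retrospective Briefing and Onboarding Workshop overlap.
Research Interview starts before Retrospective Briefing ends → Retrospective Briefing and Research Interview overlap.
Vendor Debrief starts after Retrospective Briefing ends.
Research Interview starts exactly when Onboarding Workshop ends (back-to-back, no overlap) — done with Onboarding Workshop.
Vendor Debrief starts before Research Interview ends → Research Interview and Vendor Debrief overlap.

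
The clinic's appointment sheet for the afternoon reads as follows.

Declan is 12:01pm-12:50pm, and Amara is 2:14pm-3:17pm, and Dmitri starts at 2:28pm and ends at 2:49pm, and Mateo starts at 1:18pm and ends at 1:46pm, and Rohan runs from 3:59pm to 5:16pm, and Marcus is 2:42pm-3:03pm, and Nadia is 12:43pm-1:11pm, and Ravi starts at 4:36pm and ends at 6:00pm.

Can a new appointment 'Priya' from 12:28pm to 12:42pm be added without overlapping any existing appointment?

Declan: starts 12:01pm before Priya ends 12:42pm, and ends 12:50pm after Priya starts 12:28pm → overlap.
Nadia: starts 12:43pm at or after Priya ends 12:42pm → clear.
Mateo: starts 1:18pm at or after Priya ends 12:42pm → clear.
Amara: starts 2:14pm at or after Priya ends 12:42pm → clear.
Dmitri: starts 2:28pm at or after Priya ends 12:42pm → clear.
Marcus: starts 2:42pm at or after Priya ends 12:42pm → clear.
Rohan: starts 3:59pm at or after Priya ends 12:42pm → clear.
Ravi: starts 4:36pm at or after Priya ends 12:42pm → clear.
Priya overlaps Declan.

No — it overlaps Declan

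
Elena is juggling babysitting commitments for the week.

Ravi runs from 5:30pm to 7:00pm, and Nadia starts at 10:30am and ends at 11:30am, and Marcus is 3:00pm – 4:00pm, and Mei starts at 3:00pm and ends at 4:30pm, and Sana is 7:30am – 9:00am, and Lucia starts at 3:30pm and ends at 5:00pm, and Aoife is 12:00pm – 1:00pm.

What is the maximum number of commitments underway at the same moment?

Walk through starts and ends in time order (an end at T is processed before a start at T):
7:30am start Sana → 1
9:00am end Sana → 0
10:30am start Nadia → 1
11:30am end Nadia → 0
12:00pm start Aoife → 1
1:00pm end Aoife → 0
3:00pm start Marcus → 1
3:00pm start Mei → 2
3:30pm start Lucia → 3
4:00pm end Marcus → 2
4:30pm end Mei → 1
5:00pm end Lucia → 0
5:30pm start Ravi → 1
7:00pm end Ravi → 0
Peak is 3, at 3:30pm (Lucia, Marcus, Mei).

3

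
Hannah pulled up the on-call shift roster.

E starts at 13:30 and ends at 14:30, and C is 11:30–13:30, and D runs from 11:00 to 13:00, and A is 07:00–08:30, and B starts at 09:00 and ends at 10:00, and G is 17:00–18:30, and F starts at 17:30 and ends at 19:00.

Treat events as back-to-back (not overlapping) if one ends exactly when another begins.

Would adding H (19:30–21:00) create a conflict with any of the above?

A: ends 08:30 at or before H starts 19:30 → clear.
B: ends 10:00 at or before H starts 19:30 → clear.
D: ends 13:00 at or before H starts 19:30 → clear.
C: ends 13:30 at or before H starts 19:30 → clear.
E: ends 14:30 at or before H starts 19:30 → clear.
G: ends 18:30 at or before H starts 19:30 → clear.
F: ends 19:00 at or before H starts 19:30 → clear.

No — it doesn't clash with anything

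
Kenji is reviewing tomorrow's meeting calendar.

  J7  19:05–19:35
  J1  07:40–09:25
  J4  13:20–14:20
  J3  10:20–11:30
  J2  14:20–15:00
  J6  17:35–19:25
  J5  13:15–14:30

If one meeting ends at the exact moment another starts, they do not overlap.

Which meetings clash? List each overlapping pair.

Two intervals overlap when each starts before the other ends.
Sorted by start: J1, J3, J5, J4, J2, J6, J7.
J3 starts after J1 ends, so nothing later overlaps J1 either.
J5 starts after J3 ends, so nothing later overlaps J3 either.
J4 starts before J5 ends → J5 and J4 overlap.
J2 starts before J5 ends → J5 and J2 overlap.
J6 starts after J5 ends, so nothing later overlaps J5 either.
J2 starts exactly when J4 ends (back-to-back, no overlap), so nothing later overlaps J4 either.
J6 starts after J2 ends, so nothing later overlaps J2 either.
J7 starts before J6 ends → J6 and J7 overlap.

J2 & J5, J4 & J5, J6 & J7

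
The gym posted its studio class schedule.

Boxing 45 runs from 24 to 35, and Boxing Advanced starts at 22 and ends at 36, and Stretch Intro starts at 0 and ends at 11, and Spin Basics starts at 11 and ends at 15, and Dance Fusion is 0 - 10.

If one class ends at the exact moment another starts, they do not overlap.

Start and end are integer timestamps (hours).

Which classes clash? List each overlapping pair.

Sorted by start: Dance Fusion, Stretch Intro, Spin Basics, Boxing Advanced, Boxing 45.
Stretch Intro starts before Dance Fusion ends → Dance Fusion and Stretch Intro overlap.
Spin Basics starts after Dance Fusion ends — done with Dance Fusion.
Spin Basics starts exactly when Stretch Intro ends (back-to-back, no overlap) — done with Stretch Intro.
Boxing Advanced starts after Spin Basics ends — done with Spin Basics.
Boxing 45 starts before Boxing Advanced ends → Boxing Advanced and Boxing 45 overlap.

Boxing 45 & Boxing Advanced, Dance Fusion & Stretch Intro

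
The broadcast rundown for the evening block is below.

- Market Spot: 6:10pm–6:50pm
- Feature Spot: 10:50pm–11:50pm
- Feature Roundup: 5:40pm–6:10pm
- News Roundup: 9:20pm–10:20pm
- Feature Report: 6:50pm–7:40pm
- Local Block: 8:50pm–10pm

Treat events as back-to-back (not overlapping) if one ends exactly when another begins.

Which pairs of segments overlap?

Local Block & News Roundup

Two intervals overlap when each starts before the other ends.
Sorted by start: Feature Roundup, Market Spot, Feature Report, Local Block, News Roundup, Feature Spot.
Market Spot starts exactly when Feature Roundup ends (back-to-back, no overlap), so Feature Roundup has no further overlaps.
Feature Report starts exactly when Market Spot ends (back-to-back, no overlap), so Market Spot has no further overlaps.
Local Block starts after Feature Report ends, so Feature Report has no further overlaps.
News Roundup starts before Local Block ends → Local Block and News Roundup overlap.
Feature Spot starts after Local Block ends.
Feature Spot starts after News Roundup ends.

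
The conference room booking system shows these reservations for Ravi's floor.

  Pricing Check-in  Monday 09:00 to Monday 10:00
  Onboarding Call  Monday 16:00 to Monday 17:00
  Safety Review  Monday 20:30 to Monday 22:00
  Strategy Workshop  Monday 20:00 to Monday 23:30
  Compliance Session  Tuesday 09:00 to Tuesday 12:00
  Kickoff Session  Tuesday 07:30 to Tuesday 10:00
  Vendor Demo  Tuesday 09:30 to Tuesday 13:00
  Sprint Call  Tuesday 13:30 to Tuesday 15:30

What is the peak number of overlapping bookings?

Sort all start/end points and keep a running count:
Monday 09:00 start Pricing Check-in → 1
Monday 10:00 end Pricing Check-in → 0
Monday 16:00 start Onboarding Call → 1
Monday 17:00 end Onboarding Call → 0
Monday 20:00 start Strategy Workshop → 1
Monday 20:30 start Safety Review → 2
Monday 22:00 end Safety Review → 1
Monday 23:30 end Strategy Workshop → 0
Tuesday 07:30 start Kickoff Session → 1
Tuesday 09:00 start Compliance Session → 2
Tuesday 09:30 start Vendor Demo → 3
Tuesday 10:00 end Kickoff Session → 2
Tuesday 12:00 end Compliance Session → 1
Tuesday 13:00 end Vendor Demo → 0
Tuesday 13:30 start Sprint Call → 1
Tuesday 15:30 end Sprint Call → 0
Peak is 3, at Tuesday 09:30 (Compliance Session, Kickoff Session, Vendor Demo).

3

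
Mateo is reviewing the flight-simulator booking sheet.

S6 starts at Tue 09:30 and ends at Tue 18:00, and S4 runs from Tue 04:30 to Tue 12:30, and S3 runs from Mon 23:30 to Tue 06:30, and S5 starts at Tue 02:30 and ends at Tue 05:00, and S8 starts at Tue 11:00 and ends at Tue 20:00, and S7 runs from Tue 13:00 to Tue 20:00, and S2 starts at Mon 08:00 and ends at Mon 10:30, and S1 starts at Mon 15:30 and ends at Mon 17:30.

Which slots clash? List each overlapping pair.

Sorted by start: S2, S1, S3, S5, S4, S6, S8, S7.
S1 starts after S2 ends; S2 is clear from here.
S3 starts after S1 ends; S1 is clear from here.
S5 starts before S3 ends → S3 and S5 overlap.
S4 starts before S3 ends → S3 and S4 overlap.
S6 starts after S3 ends; S3 is clear from here.
S4 starts before S5 ends → S5 and S4 overlap.
S6 starts after S5 ends; S5 is clear from here.
S6 starts before S4 ends → S4 and S6 overlap.
S8 starts before S4 ends → S4 and S8 overlap.
S7 starts after S4 ends.
S8 starts before S6 ends → S6 and S8 overlap.
S7 starts before S6 ends → S6 and S7 overlap.
S7 starts before S8 ends → S8 and S7 overlap.

S3 & S4, S3 & S5, S4 & S5, S4 & S6, S4 & S8, S6 & S7, S6 & S8, S7 & S8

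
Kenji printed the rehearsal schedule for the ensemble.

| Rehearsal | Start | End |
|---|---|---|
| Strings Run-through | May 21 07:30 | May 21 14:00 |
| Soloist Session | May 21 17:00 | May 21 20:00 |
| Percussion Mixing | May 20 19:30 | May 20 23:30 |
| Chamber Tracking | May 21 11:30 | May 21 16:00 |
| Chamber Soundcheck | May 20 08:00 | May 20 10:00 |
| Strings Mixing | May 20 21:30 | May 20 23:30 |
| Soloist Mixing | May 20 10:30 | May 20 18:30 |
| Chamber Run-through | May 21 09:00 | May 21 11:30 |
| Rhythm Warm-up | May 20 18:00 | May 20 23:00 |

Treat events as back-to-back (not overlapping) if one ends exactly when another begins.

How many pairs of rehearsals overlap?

Sorted by start: Chamber Soundcheck, Soloist Mixing, Rhythm Warm-up, Percussion Mixing, Strings Mixing, Strings Run-through, Chamber Run-through, Chamber Tracking, Soloist Session.
Soloist Mixing starts after Chamber Soundcheck ends, so Chamber Soundcheck has no further overlaps.
Rhythm Warm-up starts before Soloist Mixing ends → Soloist Mixing and Rhythm Warm-up overlap.
Percussion Mixing starts after Soloist Mixing ends, so Soloist Mixing has no further overlaps.
Percussion Mixing starts before Rhythm Warm-up ends → Rhythm Warm-up and Percussion Mixing overlap.
Strings Mixing starts before Rhythm Warm-up ends → Rhythm Warm-up and Strings Mixing overlap.
Strings Run-through starts after Rhythm Warm-up ends, so Rhythm Warm-up has no further overlaps.
Strings Mixing starts before Percussion Mixing ends → Percussion Mixing and Strings Mixing overlap.
Strings Run-through starts after Percussion Mixing ends, so Percussion Mixing has no further overlaps.
Strings Run-through starts after Strings Mixing ends, so Strings Mixing has no further overlaps.
Chamber Run-through starts before Strings Run-through ends → Strings Run-through and Chamber Run-through overlap.
Chamber Tracking starts before Strings Run-through ends → Strings Run-through and Chamber Tracking overlap.
Soloist Session starts after Strings Run-through ends.
Chamber Tracking starts exactly when Chamber Run-through ends (back-to-back, no overlap), so Chamber Run-through has no further overlaps.
Soloist Session starts after Chamber Tracking ends.
Overlapping pairs: Chamber Run-through & Strings Run-through, Chamber Tracking & Strings Run-through, Percussion Mixing & Rhythm Warm-up, Percussion Mixing & Strings Mixing, Rhythm Warm-up & Soloist Mixing, Rhythm Warm-up & Strings Mixing — 6 in total.

6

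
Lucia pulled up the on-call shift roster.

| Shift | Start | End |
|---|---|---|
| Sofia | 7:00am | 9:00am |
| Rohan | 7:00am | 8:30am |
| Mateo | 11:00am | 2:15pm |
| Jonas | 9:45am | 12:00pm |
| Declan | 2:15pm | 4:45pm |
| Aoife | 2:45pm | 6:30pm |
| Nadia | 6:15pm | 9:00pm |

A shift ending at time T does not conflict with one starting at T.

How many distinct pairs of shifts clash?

Check each pair: they overlap iff neither finishes before the other starts.
Sorted by start: Sofia, Rohan, Jonas, Mateo, Declan, Aoife, Nadia.
Rohan starts before Sofia ends → Sofia and Rohan overlap.
Jonas starts after Sofia ends; Sofia is clear from here.
Jonas starts after Rohan ends; Rohan is clear from here.
Mateo starts before Jonas ends → Jonas and Mateo overlap.
Declan starts after Jonas ends; Jonas is clear from here.
Declan starts exactly when Mateo ends (back-to-back, no overlap); Mateo is clear from here.
Aoife starts before Declan ends → Declan and Aoife overlap.
Nadia starts after Declan ends.
Nadia starts before Aoife ends → Aoife and Nadia overlap.
Overlapping pairs: Aoife & Declan, Aoife & Nadia, Jonas & Mateo, Rohan & Sofia — 4 in total.

4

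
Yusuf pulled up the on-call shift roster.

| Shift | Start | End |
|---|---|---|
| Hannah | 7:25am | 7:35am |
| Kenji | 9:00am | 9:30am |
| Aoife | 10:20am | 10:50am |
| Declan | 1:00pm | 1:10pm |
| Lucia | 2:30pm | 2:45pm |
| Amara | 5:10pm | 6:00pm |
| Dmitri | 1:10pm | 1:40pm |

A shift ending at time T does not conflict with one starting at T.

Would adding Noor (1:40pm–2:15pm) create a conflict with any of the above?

No — it doesn't clash with anything

Hannah: ends 7:35am at or before Noor starts 1:40pm → clear.
Kenji: ends 9:30am at or before Noor starts 1:40pm → clear.
Aoife: ends 10:50am at or before Noor starts 1:40pm → clear.
Declan: ends 1:10pm at or before Noor starts 1:40pm → clear.
Dmitri: ends 1:40pm at or before Noor starts 1:40pm → clear.
Lucia: starts 2:30pm at or after Noor ends 2:15pm → clear.
Amara: starts 5:10pm at or after Noor ends 2:15pm → clear.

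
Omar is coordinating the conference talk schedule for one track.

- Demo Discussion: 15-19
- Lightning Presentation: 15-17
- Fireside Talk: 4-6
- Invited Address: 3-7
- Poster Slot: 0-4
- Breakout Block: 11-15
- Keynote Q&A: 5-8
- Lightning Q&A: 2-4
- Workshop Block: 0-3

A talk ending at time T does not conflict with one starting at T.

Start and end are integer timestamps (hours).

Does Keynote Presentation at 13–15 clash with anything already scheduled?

Yes — it overlaps Breakout Block

Workshop Block: ends 3 at or before Keynote Presentation starts 13 → clear.
Poster Slot: ends 4 at or before Keynote Presentation starts 13 → clear.
Lightning Q&A: ends 4 at or before Keynote Presentation starts 13 → clear.
Invited Address: ends 7 at or before Keynote Presentation starts 13 → clear.
Fireside Talk: ends 6 at or before Keynote Presentation starts 13 → clear.
Keynote Q&A: ends 8 at or before Keynote Presentation starts 13 → clear.
Breakout Block: starts 11 before Keynote Presentation ends 15, and ends 15 after Keynote Presentation starts 13 → overlap.
Lightning Presentation: starts 15 at or after Keynote Presentation ends 15 → clear.
Demo Discussion: starts 15 at or after Keynote Presentation ends 15 → clear.
Keynote Presentation overlaps Breakout Block.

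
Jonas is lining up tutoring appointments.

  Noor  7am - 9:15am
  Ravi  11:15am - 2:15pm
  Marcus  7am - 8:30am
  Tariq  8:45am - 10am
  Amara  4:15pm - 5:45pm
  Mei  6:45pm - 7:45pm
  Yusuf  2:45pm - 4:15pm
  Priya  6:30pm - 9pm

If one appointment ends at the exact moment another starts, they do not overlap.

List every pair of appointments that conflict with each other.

Marcus & Noor, Mei & Priya, Noor & Tariq

Two intervals overlap when each starts before the other ends.
Sorted by start: Noor, Marcus, Tariq, Ravi, Yusuf, Amara, Priya, Mei.
Marcus starts before Noor ends → Noor and Marcus overlap.
Tariq starts before Noor ends → Noor and Tariq overlap.
Ravi starts after Noor ends, so Noor has no further overlaps.
Tariq starts after Marcus ends, so Marcus has no further overlaps.
Ravi starts after Tariq ends, so Tariq has no further overlaps.
Yusuf starts after Ravi ends, so Ravi has no further overlaps.
Amara starts exactly when Yusuf ends (back-to-back, no overlap), so Yusuf has no further overlaps.
Priya starts after Amara ends, so Amara has no further overlaps.
Mei starts before Priya ends → Priya and Mei overlap.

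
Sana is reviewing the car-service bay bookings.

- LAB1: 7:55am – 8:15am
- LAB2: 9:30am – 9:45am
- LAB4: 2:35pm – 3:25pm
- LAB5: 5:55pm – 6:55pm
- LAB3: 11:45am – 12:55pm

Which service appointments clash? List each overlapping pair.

Sorted by start: LAB1, LAB2, LAB3, LAB4, LAB5.
LAB2 starts after LAB1 ends; LAB1 is clear from here.
LAB3 starts after LAB2 ends; LAB2 is clear from here.
LAB4 starts after LAB3 ends; LAB3 is clear from here.
LAB5 starts after LAB4 ends.

no overlapping pairs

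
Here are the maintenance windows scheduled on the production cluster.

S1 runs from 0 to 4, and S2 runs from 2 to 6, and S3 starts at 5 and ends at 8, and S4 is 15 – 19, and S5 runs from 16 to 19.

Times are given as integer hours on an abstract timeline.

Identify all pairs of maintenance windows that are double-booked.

Sorted by start: S1, S2, S3, S4, S5.
S2 starts before S1 ends → S1 and S2 overlap.
S3 starts after S1 ends, so S1 has no further overlaps.
S3 starts before S2 ends → S2 and S3 overlap.
S4 starts after S2 ends, so S2 has no further overlaps.
S4 starts after S3 ends, so S3 has no further overlaps.
S5 starts before S4 ends → S4 and S5 overlap.

S1 & S2, S2 & S3, S4 & S5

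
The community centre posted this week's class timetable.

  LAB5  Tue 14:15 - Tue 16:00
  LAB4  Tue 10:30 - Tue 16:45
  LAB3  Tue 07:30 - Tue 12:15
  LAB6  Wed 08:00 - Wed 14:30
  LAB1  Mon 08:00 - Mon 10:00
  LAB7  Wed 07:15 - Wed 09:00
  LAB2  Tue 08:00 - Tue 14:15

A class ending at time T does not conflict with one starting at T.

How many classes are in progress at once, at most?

Sweep the timeline, counting +1 at each start and −1 at each end (ends before starts at a tie):
Mon 08:00 start LAB1 → 1
Mon 10:00 end LAB1 → 0
Tue 07:30 start LAB3 → 1
Tue 08:00 start LAB2 → 2
Tue 10:30 start LAB4 → 3
Tue 12:15 end LAB3 → 2
Tue 14:15 end LAB2 → 1
Tue 14:15 start LAB5 → 2
Tue 16:00 end LAB5 → 1
Tue 16:45 end LAB4 → 0
Wed 07:15 start LAB7 → 1
Wed 08:00 start LAB6 → 2
Wed 09:00 end LAB7 → 1
Wed 14:30 end LAB6 → 0
Peak is 3, at Tue 10:30 (LAB2, LAB3, LAB4).

3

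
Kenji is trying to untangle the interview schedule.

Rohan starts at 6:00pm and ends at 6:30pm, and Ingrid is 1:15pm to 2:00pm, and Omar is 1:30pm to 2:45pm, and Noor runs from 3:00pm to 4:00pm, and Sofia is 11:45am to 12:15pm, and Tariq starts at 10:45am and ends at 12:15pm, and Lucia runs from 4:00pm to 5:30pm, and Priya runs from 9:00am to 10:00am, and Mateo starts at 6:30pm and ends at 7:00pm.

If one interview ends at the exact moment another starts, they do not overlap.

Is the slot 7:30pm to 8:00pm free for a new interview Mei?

Yes — the slot is free

Priya: ends 10:00am at or before Mei starts 7:30pm → clear.
Tariq: ends 12:15pm at or before Mei starts 7:30pm → clear.
Sofia: ends 12:15pm at or before Mei starts 7:30pm → clear.
Ingrid: ends 2:00pm at or before Mei starts 7:30pm → clear.
Omar: ends 2:45pm at or before Mei starts 7:30pm → clear.
Noor: ends 4:00pm at or before Mei starts 7:30pm → clear.
Lucia: ends 5:30pm at or before Mei starts 7:30pm → clear.
Rohan: ends 6:30pm at or before Mei starts 7:30pm → clear.
Mateo: ends 7:00pm at or before Mei starts 7:30pm → clear.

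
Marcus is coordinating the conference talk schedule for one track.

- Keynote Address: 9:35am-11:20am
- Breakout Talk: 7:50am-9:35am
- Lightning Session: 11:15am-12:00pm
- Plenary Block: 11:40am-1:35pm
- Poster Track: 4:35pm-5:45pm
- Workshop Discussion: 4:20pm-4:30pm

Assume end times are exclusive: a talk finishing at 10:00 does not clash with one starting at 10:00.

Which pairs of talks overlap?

Keynote Address & Lightning Session, Lightning Session & Plenary Block

Check each pair: they overlap iff neither finishes before the other starts.
Sorted by start: Breakout Talk, Keynote Address, Lightning Session, Plenary Block, Workshop Discussion, Poster Track.
Keynote Address starts exactly when Breakout Talk ends (back-to-back, no overlap); Breakout Talk is clear from here.
Lightning Session starts before Keynote Address ends → Keynote Address and Lightning Session overlap.
Plenary Block starts after Keynote Address ends; Keynote Address is clear from here.
Plenary Block starts before Lightning Session ends → Lightning Session and Plenary Block overlap.
Workshop Discussion starts after Lightning Session ends; Lightning Session is clear from here.
Workshop Discussion starts after Plenary Block ends; Plenary Block is clear from here.
Poster Track starts after Workshop Discussion ends.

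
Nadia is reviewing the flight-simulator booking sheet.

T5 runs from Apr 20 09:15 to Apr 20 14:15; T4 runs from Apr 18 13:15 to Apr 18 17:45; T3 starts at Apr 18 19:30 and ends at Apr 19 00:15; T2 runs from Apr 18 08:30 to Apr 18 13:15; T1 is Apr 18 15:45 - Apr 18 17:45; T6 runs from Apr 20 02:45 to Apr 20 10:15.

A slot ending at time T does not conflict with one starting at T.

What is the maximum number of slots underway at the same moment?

2

Walk through starts and ends in time order (an end at T is processed before a start at T):
Apr 18 08:30 start T2 → 1
Apr 18 13:15 end T2 → 0
Apr 18 13:15 start T4 → 1
Apr 18 15:45 start T1 → 2
Apr 18 17:45 end T1 → 1
Apr 18 17:45 end T4 → 0
Apr 18 19:30 start T3 → 1
Apr 19 00:15 end T3 → 0
Apr 20 02:45 start T6 → 1
Apr 20 09:15 start T5 → 2
Apr 20 10:15 end T6 → 1
Apr 20 14:15 end T5 → 0
Peak is 2, at Apr 18 15:45 (T1, T4).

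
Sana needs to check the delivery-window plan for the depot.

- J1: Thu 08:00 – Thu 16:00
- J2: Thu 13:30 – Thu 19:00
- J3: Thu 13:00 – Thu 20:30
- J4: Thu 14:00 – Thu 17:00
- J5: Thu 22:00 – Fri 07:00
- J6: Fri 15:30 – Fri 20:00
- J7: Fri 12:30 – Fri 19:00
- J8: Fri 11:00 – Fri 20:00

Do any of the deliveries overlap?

Two intervals overlap when each starts before the other ends.
Sorted by start: J1, J3, J2, J4, J5, J8, J7, J6.
J3 starts before J1 ends → J1 and J3 overlap.
That's a conflict, so the schedule is not conflict-free.

Yes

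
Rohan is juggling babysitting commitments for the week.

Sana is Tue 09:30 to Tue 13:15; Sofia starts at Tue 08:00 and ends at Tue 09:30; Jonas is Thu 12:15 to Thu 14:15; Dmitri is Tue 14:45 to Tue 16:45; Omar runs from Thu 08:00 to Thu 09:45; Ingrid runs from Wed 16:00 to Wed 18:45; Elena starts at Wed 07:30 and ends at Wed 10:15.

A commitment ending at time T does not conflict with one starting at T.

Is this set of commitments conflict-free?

Yes

Two intervals overlap when each starts before the other ends.
Sorted by start: Sofia, Sana, Dmitri, Elena, Ingrid, Omar, Jonas.
Sana starts exactly when Sofia ends (back-to-back, no overlap), so nothing later overlaps Sofia either.
Dmitri starts after Sana ends, so nothing later overlaps Sana either.
Elena starts after Dmitri ends, so nothing later overlaps Dmitri either.
Ingrid starts after Elena ends, so nothing later overlaps Elena either.
Omar starts after Ingrid ends, so nothing later overlaps Ingrid either.
Jonas starts after Omar ends.
Every pair is clear; the schedule has no overlaps.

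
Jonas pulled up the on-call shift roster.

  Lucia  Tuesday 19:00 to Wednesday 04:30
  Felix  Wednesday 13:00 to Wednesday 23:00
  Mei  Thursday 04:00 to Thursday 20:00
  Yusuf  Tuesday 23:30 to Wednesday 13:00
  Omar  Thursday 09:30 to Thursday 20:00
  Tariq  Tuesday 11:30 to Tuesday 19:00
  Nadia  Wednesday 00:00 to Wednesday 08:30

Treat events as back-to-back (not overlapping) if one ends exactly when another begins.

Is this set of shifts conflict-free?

Two intervals overlap when each starts before the other ends.
Sorted by start: Tariq, Lucia, Yusuf, Nadia, Felix, Mei, Omar.
Lucia starts exactly when Tariq ends (back-to-back, no overlap), so Tariq has no further overlaps.
Yusuf starts before Lucia ends → Lucia and Yusuf overlap.
That's a conflict, so the schedule is not conflict-free.

No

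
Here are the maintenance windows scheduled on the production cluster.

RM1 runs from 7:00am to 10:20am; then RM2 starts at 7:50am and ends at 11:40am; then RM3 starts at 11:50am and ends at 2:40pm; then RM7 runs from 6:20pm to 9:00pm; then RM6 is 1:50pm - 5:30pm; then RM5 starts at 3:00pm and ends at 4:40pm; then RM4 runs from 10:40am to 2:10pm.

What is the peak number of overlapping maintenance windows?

3

Walk through starts and ends in time order (an end at T is processed before a start at T):
7:00am start RM1 → 1
7:50am start RM2 → 2
10:20am end RM1 → 1
10:40am start RM4 → 2
11:40am end RM2 → 1
11:50am start RM3 → 2
1:50pm start RM6 → 3
2:10pm end RM4 → 2
2:40pm end RM3 → 1
3:00pm start RM5 → 2
4:40pm end RM5 → 1
5:30pm end RM6 → 0
6:20pm start RM7 → 1
9:00pm end RM7 → 0
Peak is 3, at 1:50pm (RM3, RM4, RM6).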